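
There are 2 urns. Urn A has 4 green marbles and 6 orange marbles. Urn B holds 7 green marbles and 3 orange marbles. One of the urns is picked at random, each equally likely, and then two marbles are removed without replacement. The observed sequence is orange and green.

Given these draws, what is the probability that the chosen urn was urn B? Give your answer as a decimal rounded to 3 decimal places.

0.467

For each hypothesis, P(data | H) works out to: P(data | urn A) = (6/10)(4/9) = 4/15; P(data | urn B) = (3/10)(7/9) = 7/30.
Weighting by the prior gives 1/2 · 4/15 = 2/15, 1/2 · 7/30 = 7/60; summing to 1/4.
Hence P(urn B | data) = (7/60) / (1/4) = 7/15.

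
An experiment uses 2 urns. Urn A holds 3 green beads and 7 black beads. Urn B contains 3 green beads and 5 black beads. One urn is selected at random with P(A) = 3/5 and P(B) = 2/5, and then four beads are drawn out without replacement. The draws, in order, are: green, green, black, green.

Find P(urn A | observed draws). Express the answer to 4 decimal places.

0.4118

Under each hypothesis, the probability of the observed sequence is: P(data | urn A) = (3/10)(2/9)(7/8)(1/7) = 0.0083333; P(data | urn B) = (3/8)(2/7)(5/6)(1/5) = 0.017857.
Multiplying each by its prior: 3/5 · 0.0083333 = 0.005, 2/5 · 0.017857 = 0.0071429; with total 0.012143.
Hence P(urn A | data) = (0.005) / (0.012143) = 0.41176.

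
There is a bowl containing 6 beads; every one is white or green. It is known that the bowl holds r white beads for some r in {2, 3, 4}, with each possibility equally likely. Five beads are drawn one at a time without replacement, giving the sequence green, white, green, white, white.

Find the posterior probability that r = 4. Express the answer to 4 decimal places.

For each hypothesis, P(data | H) works out to: P(data | r = 2) = (4/6)(2/5)(3/4)(1/3)(0/2) = 0; P(data | r = 3) = (3/6)(3/5)(2/4)(2/3)(1/2) = 1/20; P(data | r = 4) = (2/6)(4/5)(1/4)(3/3)(2/2) = 1/15.
Weighting by the prior gives 1/3 · 0 = 0, 1/3 · 1/20 = 1/60, 1/3 · 1/15 = 1/45; summing to 7/180.
Hence P(r = 4 | data) = (1/45) / (7/180) = 4/7.

0.5714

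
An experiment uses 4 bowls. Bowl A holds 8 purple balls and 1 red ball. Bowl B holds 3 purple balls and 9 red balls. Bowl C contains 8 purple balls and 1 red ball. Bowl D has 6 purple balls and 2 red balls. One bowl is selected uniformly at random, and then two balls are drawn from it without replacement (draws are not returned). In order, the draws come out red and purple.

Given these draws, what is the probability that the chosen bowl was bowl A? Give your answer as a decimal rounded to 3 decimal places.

The likelihood of the observed sequence under each hypothesis: P(data | bowl A) = (1/9)(8/8) = 0.11111; P(data | bowl B) = (9/12)(3/11) = 0.20455; P(data | bowl C) = (1/9)(8/8) = 0.11111; P(data | bowl D) = (2/8)(6/7) = 0.21429.
Multiplying each by its prior: 1/4 · 0.11111 = 0.027778, 1/4 · 0.20455 = 0.051136, 1/4 · 0.11111 = 0.027778, 1/4 · 0.21429 = 0.053571; with total 0.16026.
So P(bowl A | data) = (0.027778) / (0.16026) = 0.17333.

0.173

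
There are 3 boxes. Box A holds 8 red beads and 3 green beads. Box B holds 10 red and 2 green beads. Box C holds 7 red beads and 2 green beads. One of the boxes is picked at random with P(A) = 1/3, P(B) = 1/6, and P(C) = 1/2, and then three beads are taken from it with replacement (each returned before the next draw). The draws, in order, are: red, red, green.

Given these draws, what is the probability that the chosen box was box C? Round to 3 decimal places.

0.499

For each hypothesis, P(data | H) works out to: P(data | box A) = (8/11)(8/11)(3/11) = 0.14425; P(data | box B) = (10/12)(10/12)(2/12) = 0.11574; P(data | box C) = (7/9)(7/9)(2/9) = 0.13443.
Weighting by the prior gives 1/3 · 0.14425 = 0.048084, 1/6 · 0.11574 = 0.01929, 1/2 · 0.13443 = 0.067215; summing to 0.13459.
So P(box C | data) = (0.067215) / (0.13459) = 0.49941.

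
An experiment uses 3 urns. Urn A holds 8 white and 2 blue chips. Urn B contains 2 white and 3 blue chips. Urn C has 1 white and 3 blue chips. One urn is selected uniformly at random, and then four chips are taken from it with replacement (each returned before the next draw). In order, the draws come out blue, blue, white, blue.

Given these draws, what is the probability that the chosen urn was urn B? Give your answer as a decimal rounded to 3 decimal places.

The likelihood of the observed sequence under each hypothesis: P(data | urn A) = (2/10)(2/10)(8/10)(2/10) = 0.0064; P(data | urn B) = (3/5)(3/5)(2/5)(3/5) = 0.0864; P(data | urn C) = (3/4)(3/4)(1/4)(3/4) = 0.10547.
The prior-weighted likelihoods are 1/3 · 0.0064 = 0.0021333, 1/3 · 0.0864 = 0.0288, 1/3 · 0.10547 = 0.035156; with total 0.06609.
By Bayes' rule, P(urn B | data) = (0.0288) / (0.06609) = 0.43577.

0.436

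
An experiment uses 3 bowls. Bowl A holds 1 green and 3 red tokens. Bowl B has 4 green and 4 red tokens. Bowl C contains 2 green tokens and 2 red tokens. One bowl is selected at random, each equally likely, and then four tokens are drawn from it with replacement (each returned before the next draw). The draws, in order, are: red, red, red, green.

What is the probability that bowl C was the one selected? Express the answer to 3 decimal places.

Compute the likelihood of the observed sequence for each case: P(data | bowl A) = (3/4)(3/4)(3/4)(1/4) = 27/256; P(data | bowl B) = (4/8)(4/8)(4/8)(4/8) = 1/16; P(data | bowl C) = (2/4)(2/4)(2/4)(2/4) = 1/16.
The prior-weighted likelihoods are 1/3 · 27/256 = 9/256, 1/3 · 1/16 = 1/48, 1/3 · 1/16 = 1/48; these sum to 59/768.
So P(bowl C | data) = (1/48) / (59/768) = 16/59.

0.271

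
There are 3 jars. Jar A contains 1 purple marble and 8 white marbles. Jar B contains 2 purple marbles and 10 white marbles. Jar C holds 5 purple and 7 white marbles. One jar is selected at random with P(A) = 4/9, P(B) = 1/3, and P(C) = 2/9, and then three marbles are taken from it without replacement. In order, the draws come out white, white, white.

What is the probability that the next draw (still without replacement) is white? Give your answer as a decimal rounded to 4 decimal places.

0.7869

For each hypothesis, P(data | H) works out to: P(data | jar A) = (8/9)(7/8)(6/7) = 2/3; P(data | jar B) = (10/12)(9/11)(8/10) = 6/11; P(data | jar C) = (7/12)(6/11)(5/10) = 7/44.
The prior-weighted likelihoods are 4/9 · 2/3 = 8/27, 1/3 · 6/11 = 2/11, 2/9 · 7/44 = 7/198; these sum to 305/594.
Normalising, the posterior is P(jar A | data) = 176/305, P(jar B | data) = 108/305, P(jar C | data) = 21/305.
The predictive probability is P(white next | data) = (5/6)(176/305) + (7/9)(108/305) + (4/9)(21/305) = 48/61.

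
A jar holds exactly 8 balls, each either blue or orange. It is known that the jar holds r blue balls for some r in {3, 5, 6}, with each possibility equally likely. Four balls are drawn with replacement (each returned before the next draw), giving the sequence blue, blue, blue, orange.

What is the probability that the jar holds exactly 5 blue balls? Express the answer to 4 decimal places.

Compute the likelihood of the observed sequence for each case: P(data | r = 3) = (3/8)(3/8)(3/8)(5/8) = 0.032959; P(data | r = 5) = (5/8)(5/8)(5/8)(3/8) = 0.091553; P(data | r = 6) = (6/8)(6/8)(6/8)(2/8) = 0.10547.
Multiplying each by its prior: 1/3 · 0.032959 = 0.010986, 1/3 · 0.091553 = 0.030518, 1/3 · 0.10547 = 0.035156; these sum to 0.07666.
So P(r = 5 | data) = (0.030518) / (0.07666) = 0.39809.

0.3981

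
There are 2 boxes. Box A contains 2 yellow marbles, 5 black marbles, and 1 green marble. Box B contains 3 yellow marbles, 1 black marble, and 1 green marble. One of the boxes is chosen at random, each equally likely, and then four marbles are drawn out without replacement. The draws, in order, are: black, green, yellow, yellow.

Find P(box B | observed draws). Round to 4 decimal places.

0.8936

For each hypothesis, P(data | H) works out to: P(data | box A) = (5/8)(1/7)(2/6)(1/5) = 0.0059524; P(data | box B) = (1/5)(1/4)(3/3)(2/2) = 0.05.
Weighting by the prior gives 1/2 · 0.0059524 = 0.0029762, 1/2 · 0.05 = 0.025; these sum to 0.027976.
So P(box B | data) = (0.025) / (0.027976) = 0.89362.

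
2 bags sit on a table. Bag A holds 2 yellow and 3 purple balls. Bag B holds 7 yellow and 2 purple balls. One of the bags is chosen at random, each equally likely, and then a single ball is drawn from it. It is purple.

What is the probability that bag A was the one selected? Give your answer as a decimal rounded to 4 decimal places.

0.7297

Under each hypothesis, the probability of this draw is: P(data | bag A) = (3/5) = 3/5; P(data | bag B) = (2/9) = 2/9.
Weighting by the prior gives 1/2 · 3/5 = 3/10, 1/2 · 2/9 = 1/9; these sum to 37/90.
Therefore the posterior P(bag A | data) = (3/10) / (37/90) = 27/37.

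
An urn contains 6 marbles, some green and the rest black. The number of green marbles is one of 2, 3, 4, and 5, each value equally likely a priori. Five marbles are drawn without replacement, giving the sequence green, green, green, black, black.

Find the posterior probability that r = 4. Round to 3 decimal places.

Under each hypothesis, the probability of the observed sequence is: P(data | r = 2) = (2/6)(1/5)(0/4) = 0; P(data | r = 3) = (3/6)(2/5)(1/4)(3/3)(2/2) = 1/20; P(data | r = 4) = (4/6)(3/5)(2/4)(2/3)(1/2) = 1/15; P(data | r = 5) = (5/6)(4/5)(3/4)(1/3)(0/2) = 0.
Multiplying each by its prior: 1/4 · 0 = 0, 1/4 · 1/20 = 1/80, 1/4 · 1/15 = 1/60, 1/4 · 0 = 0; these sum to 7/240.
So P(r = 4 | data) = (1/60) / (7/240) = 4/7.

0.571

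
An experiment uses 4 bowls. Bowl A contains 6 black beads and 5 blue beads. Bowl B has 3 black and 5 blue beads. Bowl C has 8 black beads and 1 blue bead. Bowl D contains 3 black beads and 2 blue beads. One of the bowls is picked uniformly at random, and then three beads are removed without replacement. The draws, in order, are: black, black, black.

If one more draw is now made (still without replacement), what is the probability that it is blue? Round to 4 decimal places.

0.3364

The likelihood of the observed sequence under each hypothesis: P(data | bowl A) = (6/11)(5/10)(4/9) = 0.12121; P(data | bowl B) = (3/8)(2/7)(1/6) = 0.017857; P(data | bowl C) = (8/9)(7/8)(6/7) = 0.66667; P(data | bowl D) = (3/5)(2/4)(1/3) = 0.1.
Multiplying each by its prior: 1/4 · 0.12121 = 0.030303, 1/4 · 0.017857 = 0.0044643, 1/4 · 0.66667 = 0.16667, 1/4 · 0.1 = 0.025; summing to 0.22643.
The posterior is then P(bowl A | data) = 0.13383, P(bowl B | data) = 0.019716, P(bowl C | data) = 0.73605, P(bowl D | data) = 0.11041.
So P(blue next | data) = Σ P(blue next | H) P(H | data) = (5/8)(0.13383) + (1)(0.019716) + (1/6)(0.73605) + (1)(0.11041) = 0.33644.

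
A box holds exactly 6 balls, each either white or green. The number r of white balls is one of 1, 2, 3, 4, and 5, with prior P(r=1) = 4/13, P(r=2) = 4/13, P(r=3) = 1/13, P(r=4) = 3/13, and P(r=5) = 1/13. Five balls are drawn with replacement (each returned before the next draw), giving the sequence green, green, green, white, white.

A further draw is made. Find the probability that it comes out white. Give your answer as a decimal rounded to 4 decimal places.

Compute the likelihood of the observed sequence for each case: P(data | r = 1) = (5/6)(5/6)(5/6)(1/6)(1/6) = 0.016075; P(data | r = 2) = (4/6)(4/6)(4/6)(2/6)(2/6) = 0.032922; P(data | r = 3) = (3/6)(3/6)(3/6)(3/6)(3/6) = 0.03125; P(data | r = 4) = (2/6)(2/6)(2/6)(4/6)(4/6) = 0.016461; P(data | r = 5) = (1/6)(1/6)(1/6)(5/6)(5/6) = 0.003215.
Multiplying each by its prior: 4/13 · 0.016075 = 0.0049462, 4/13 · 0.032922 = 0.01013, 1/13 · 0.03125 = 0.0024038, 3/13 · 0.016461 = 0.0037987, 1/13 · 0.003215 = 0.00024731; summing to 0.021526.
Dividing through by the total gives posterior P(r = 1 | data) = 0.22978, P(r = 2 | data) = 0.47059, P(r = 3 | data) = 0.11167, P(r = 4 | data) = 0.17647, P(r = 5 | data) = 0.011489.
Averaging over the posterior, P(white next | data) = (1/6)(0.22978) + (1/3)(0.47059) + (1/2)(0.11167) + (2/3)(0.17647) + (5/6)(0.011489) = 0.37822.

0.3782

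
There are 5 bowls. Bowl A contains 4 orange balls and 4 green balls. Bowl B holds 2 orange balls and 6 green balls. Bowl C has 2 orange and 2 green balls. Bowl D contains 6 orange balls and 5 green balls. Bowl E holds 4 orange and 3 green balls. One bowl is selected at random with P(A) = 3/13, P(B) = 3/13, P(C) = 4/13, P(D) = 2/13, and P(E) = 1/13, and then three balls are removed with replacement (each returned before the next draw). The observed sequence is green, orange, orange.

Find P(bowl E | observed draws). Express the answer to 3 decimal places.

0.098

For each hypothesis, P(data | H) works out to: P(data | bowl A) = (4/8)(4/8)(4/8) = 0.125; P(data | bowl B) = (6/8)(2/8)(2/8) = 0.046875; P(data | bowl C) = (2/4)(2/4)(2/4) = 0.125; P(data | bowl D) = (5/11)(6/11)(6/11) = 0.13524; P(data | bowl E) = (3/7)(4/7)(4/7) = 0.13994.
Multiplying each by its prior: 3/13 · 0.125 = 0.028846, 3/13 · 0.046875 = 0.010817, 4/13 · 0.125 = 0.038462, 2/13 · 0.13524 = 0.020806, 1/13 · 0.13994 = 0.010765; summing to 0.1097.
So P(bowl E | data) = (0.010765) / (0.1097) = 0.098133.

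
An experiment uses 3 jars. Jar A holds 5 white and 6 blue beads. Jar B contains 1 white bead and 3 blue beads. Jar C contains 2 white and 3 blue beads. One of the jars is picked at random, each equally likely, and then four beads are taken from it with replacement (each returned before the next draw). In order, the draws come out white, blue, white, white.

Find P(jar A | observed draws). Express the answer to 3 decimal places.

0.505

For each hypothesis, P(data | H) works out to: P(data | jar A) = (5/11)(6/11)(5/11)(5/11) = 0.051226; P(data | jar B) = (1/4)(3/4)(1/4)(1/4) = 0.011719; P(data | jar C) = (2/5)(3/5)(2/5)(2/5) = 0.0384.
Multiplying each by its prior: 1/3 · 0.051226 = 0.017075, 1/3 · 0.011719 = 0.0039062, 1/3 · 0.0384 = 0.0128; with total 0.033782.
So P(jar A | data) = (0.017075) / (0.033782) = 0.50546.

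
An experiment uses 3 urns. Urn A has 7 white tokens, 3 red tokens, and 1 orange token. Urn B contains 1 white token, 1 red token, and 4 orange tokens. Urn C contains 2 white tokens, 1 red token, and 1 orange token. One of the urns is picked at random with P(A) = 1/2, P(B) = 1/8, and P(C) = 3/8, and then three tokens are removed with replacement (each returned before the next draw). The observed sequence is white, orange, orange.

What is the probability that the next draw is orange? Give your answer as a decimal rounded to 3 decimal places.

Under each hypothesis, the probability of the observed sequence is: P(data | urn A) = (7/11)(1/11)(1/11) = 0.0052592; P(data | urn B) = (1/6)(4/6)(4/6) = 0.074074; P(data | urn C) = (2/4)(1/4)(1/4) = 0.03125.
Multiplying each by its prior: 1/2 · 0.0052592 = 0.0026296, 1/8 · 0.074074 = 0.0092593, 3/8 · 0.03125 = 0.011719; summing to 0.023608.
Dividing through by the total gives posterior P(urn A | data) = 0.11139, P(urn B | data) = 0.39222, P(urn C | data) = 0.4964.
So P(orange next | data) = Σ P(orange next | H) P(H | data) = (1/11)(0.11139) + (2/3)(0.39222) + (1/4)(0.4964) = 0.3957.

0.396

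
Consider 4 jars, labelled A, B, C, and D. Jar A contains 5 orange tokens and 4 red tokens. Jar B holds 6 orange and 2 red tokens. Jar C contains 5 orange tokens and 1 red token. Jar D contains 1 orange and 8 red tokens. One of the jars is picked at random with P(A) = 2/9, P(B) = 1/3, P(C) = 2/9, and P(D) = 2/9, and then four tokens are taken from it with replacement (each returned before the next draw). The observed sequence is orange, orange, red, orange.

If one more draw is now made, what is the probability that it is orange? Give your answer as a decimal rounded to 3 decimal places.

0.727

Compute the likelihood of the observed sequence for each case: P(data | jar A) = (5/9)(5/9)(4/9)(5/9) = 0.076208; P(data | jar B) = (6/8)(6/8)(2/8)(6/8) = 0.10547; P(data | jar C) = (5/6)(5/6)(1/6)(5/6) = 0.096451; P(data | jar D) = (1/9)(1/9)(8/9)(1/9) = 0.0012193.
The prior-weighted likelihoods are 2/9 · 0.076208 = 0.016935, 1/3 · 0.10547 = 0.035156, 2/9 · 0.096451 = 0.021433, 2/9 · 0.0012193 = 0.00027096; these sum to 0.073796.
The posterior is then P(jar A | data) = 0.22949, P(jar B | data) = 0.4764, P(jar C | data) = 0.29044, P(jar D | data) = 0.0036718.
Averaging over the posterior, P(orange next | data) = (5/9)(0.22949) + (3/4)(0.4764) + (5/6)(0.29044) + (1/9)(0.0036718) = 0.72724.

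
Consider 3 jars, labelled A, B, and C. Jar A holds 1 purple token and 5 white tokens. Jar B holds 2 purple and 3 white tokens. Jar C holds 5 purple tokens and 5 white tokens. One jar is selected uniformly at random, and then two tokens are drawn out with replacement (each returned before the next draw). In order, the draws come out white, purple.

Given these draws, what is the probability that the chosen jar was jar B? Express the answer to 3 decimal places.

Under each hypothesis, the probability of the observed sequence is: P(data | jar A) = (5/6)(1/6) = 0.13889; P(data | jar B) = (3/5)(2/5) = 0.24; P(data | jar C) = (5/10)(5/10) = 0.25.
The prior-weighted likelihoods are 1/3 · 0.13889 = 0.046296, 1/3 · 0.24 = 0.08, 1/3 · 0.25 = 0.083333; these sum to 0.20963.
Hence P(jar B | data) = (0.08) / (0.20963) = 0.38163.

0.382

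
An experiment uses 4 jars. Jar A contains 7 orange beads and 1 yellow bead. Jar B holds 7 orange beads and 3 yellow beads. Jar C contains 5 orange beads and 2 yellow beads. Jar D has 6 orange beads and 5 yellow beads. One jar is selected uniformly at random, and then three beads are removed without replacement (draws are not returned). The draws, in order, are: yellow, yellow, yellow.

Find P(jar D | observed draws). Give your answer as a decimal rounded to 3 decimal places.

0.879

For each hypothesis, P(data | H) works out to: P(data | jar A) = (1/8)(0/7) = 0; P(data | jar B) = (3/10)(2/9)(1/8) = 0.0083333; P(data | jar C) = (2/7)(1/6)(0/5) = 0; P(data | jar D) = (5/11)(4/10)(3/9) = 0.060606.
Multiplying each by its prior: 1/4 · 0 = 0, 1/4 · 0.0083333 = 0.0020833, 1/4 · 0 = 0, 1/4 · 0.060606 = 0.015152; with total 0.017235.
So P(jar D | data) = (0.015152) / (0.017235) = 0.87912.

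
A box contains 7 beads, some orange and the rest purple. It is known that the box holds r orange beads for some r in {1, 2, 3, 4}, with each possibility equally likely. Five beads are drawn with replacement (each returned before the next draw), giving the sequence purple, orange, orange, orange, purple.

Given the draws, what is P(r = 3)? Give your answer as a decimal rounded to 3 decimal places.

0.347

Compute the likelihood of the observed sequence for each case: P(data | r = 1) = (6/7)(1/7)(1/7)(1/7)(6/7) = 0.002142; P(data | r = 2) = (5/7)(2/7)(2/7)(2/7)(5/7) = 0.0119; P(data | r = 3) = (4/7)(3/7)(3/7)(3/7)(4/7) = 0.025704; P(data | r = 4) = (3/7)(4/7)(4/7)(4/7)(3/7) = 0.034271.
Weighting by the prior gives 1/4 · 0.002142 = 0.00053549, 1/4 · 0.0119 = 0.002975, 1/4 · 0.025704 = 0.0064259, 1/4 · 0.034271 = 0.0085679; these sum to 0.018504.
By Bayes' rule, P(r = 3 | data) = (0.0064259) / (0.018504) = 0.34727.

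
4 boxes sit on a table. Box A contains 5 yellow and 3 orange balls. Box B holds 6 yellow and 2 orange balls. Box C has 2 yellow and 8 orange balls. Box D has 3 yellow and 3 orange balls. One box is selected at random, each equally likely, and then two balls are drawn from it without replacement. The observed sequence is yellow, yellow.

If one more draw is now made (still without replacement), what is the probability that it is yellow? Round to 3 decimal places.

The likelihood of the observed sequence under each hypothesis: P(data | box A) = (5/8)(4/7) = 0.35714; P(data | box B) = (6/8)(5/7) = 0.53571; P(data | box C) = (2/10)(1/9) = 0.022222; P(data | box D) = (3/6)(2/5) = 0.2.
Multiplying each by its prior: 1/4 · 0.35714 = 0.089286, 1/4 · 0.53571 = 0.13393, 1/4 · 0.022222 = 0.0055556, 1/4 · 0.2 = 0.05; with total 0.27877.
Dividing through by the total gives posterior P(box A | data) = 0.32028, P(box B | data) = 0.48043, P(box C | data) = 0.019929, P(box D | data) = 0.17936.
So P(yellow next | data) = Σ P(yellow next | H) P(H | data) = (1/2)(0.32028) + (2/3)(0.48043) + (0)(0.019929) + (1/4)(0.17936) = 0.52527.

0.525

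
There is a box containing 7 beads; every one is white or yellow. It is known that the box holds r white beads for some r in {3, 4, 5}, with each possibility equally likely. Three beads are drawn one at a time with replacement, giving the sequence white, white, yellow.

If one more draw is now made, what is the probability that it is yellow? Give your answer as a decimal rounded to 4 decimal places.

Compute the likelihood of the observed sequence for each case: P(data | r = 3) = (3/7)(3/7)(4/7) = 0.10496; P(data | r = 4) = (4/7)(4/7)(3/7) = 0.13994; P(data | r = 5) = (5/7)(5/7)(2/7) = 0.14577.
Weighting by the prior gives 1/3 · 0.10496 = 0.034985, 1/3 · 0.13994 = 0.046647, 1/3 · 0.14577 = 0.048591; summing to 0.13022.
Normalising, the posterior is P(r = 3 | data) = 0.26866, P(r = 4 | data) = 0.35821, P(r = 5 | data) = 0.37313.
Averaging over the posterior, P(yellow next | data) = (4/7)(0.26866) + (3/7)(0.35821) + (2/7)(0.37313) = 0.41365.

0.4136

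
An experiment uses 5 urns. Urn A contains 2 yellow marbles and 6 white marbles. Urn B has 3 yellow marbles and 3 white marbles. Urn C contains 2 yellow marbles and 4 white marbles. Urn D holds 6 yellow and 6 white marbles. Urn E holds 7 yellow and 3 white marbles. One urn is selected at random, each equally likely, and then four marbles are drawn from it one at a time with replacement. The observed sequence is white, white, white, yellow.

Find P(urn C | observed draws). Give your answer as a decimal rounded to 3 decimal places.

The likelihood of the observed sequence under each hypothesis: P(data | urn A) = (6/8)(6/8)(6/8)(2/8) = 0.10547; P(data | urn B) = (3/6)(3/6)(3/6)(3/6) = 0.0625; P(data | urn C) = (4/6)(4/6)(4/6)(2/6) = 0.098765; P(data | urn D) = (6/12)(6/12)(6/12)(6/12) = 0.0625; P(data | urn E) = (3/10)(3/10)(3/10)(7/10) = 0.0189.
Multiplying each by its prior: 1/5 · 0.10547 = 0.021094, 1/5 · 0.0625 = 0.0125, 1/5 · 0.098765 = 0.019753, 1/5 · 0.0625 = 0.0125, 1/5 · 0.0189 = 0.00378; these sum to 0.069627.
Therefore the posterior P(urn C | data) = (0.019753) / (0.069627) = 0.2837.

0.284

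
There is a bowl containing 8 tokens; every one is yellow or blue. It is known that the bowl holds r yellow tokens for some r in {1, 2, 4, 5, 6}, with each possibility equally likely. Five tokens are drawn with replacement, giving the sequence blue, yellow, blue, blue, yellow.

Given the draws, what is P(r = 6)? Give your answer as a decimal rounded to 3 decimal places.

0.090

The likelihood of the observed sequence under each hypothesis: P(data | r = 1) = (7/8)(1/8)(7/8)(7/8)(1/8) = 0.010468; P(data | r = 2) = (6/8)(2/8)(6/8)(6/8)(2/8) = 0.026367; P(data | r = 4) = (4/8)(4/8)(4/8)(4/8)(4/8) = 0.03125; P(data | r = 5) = (3/8)(5/8)(3/8)(3/8)(5/8) = 0.020599; P(data | r = 6) = (2/8)(6/8)(2/8)(2/8)(6/8) = 0.0087891.
Weighting by the prior gives 1/5 · 0.010468 = 0.0020935, 1/5 · 0.026367 = 0.0052734, 1/5 · 0.03125 = 0.00625, 1/5 · 0.020599 = 0.0041199, 1/5 · 0.0087891 = 0.0017578; these sum to 0.019495.
Hence P(r = 6 | data) = (0.0017578) / (0.019495) = 0.090169.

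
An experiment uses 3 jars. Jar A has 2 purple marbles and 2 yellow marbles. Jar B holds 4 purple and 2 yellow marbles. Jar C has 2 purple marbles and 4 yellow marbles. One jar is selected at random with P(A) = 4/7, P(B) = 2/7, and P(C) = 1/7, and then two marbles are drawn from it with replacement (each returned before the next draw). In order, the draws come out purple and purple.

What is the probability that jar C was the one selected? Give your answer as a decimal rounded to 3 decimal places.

0.056

The likelihood of the observed sequence under each hypothesis: P(data | jar A) = (2/4)(2/4) = 1/4; P(data | jar B) = (4/6)(4/6) = 4/9; P(data | jar C) = (2/6)(2/6) = 1/9.
Weighting by the prior gives 4/7 · 1/4 = 1/7, 2/7 · 4/9 = 8/63, 1/7 · 1/9 = 1/63; with total 2/7.
Hence P(jar C | data) = (1/63) / (2/7) = 1/18.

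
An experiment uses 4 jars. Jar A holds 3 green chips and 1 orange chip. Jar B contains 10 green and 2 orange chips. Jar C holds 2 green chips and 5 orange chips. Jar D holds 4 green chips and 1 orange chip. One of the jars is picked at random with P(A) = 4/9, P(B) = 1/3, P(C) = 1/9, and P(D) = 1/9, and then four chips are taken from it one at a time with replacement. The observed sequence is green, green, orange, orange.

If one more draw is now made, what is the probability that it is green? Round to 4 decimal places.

0.7002

Compute the likelihood of the observed sequence for each case: P(data | jar A) = (3/4)(3/4)(1/4)(1/4) = 0.035156; P(data | jar B) = (10/12)(10/12)(2/12)(2/12) = 0.01929; P(data | jar C) = (2/7)(2/7)(5/7)(5/7) = 0.041649; P(data | jar D) = (4/5)(4/5)(1/5)(1/5) = 0.0256.
The prior-weighted likelihoods are 4/9 · 0.035156 = 0.015625, 1/3 · 0.01929 = 0.00643, 1/9 · 0.041649 = 0.0046277, 1/9 · 0.0256 = 0.0028444; summing to 0.029527.
Normalising, the posterior is P(jar A | data) = 0.52917, P(jar B | data) = 0.21777, P(jar C | data) = 0.15673, P(jar D | data) = 0.096333.
So P(green next | data) = Σ P(green next | H) P(H | data) = (3/4)(0.52917) + (5/6)(0.21777) + (2/7)(0.15673) + (4/5)(0.096333) = 0.7002.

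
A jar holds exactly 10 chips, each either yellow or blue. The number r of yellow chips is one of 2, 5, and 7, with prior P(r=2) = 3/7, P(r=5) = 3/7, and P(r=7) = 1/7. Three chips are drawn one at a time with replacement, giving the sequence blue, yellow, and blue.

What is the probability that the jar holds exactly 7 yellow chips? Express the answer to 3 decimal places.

The likelihood of the observed sequence under each hypothesis: P(data | r = 2) = (8/10)(2/10)(8/10) = 0.128; P(data | r = 5) = (5/10)(5/10)(5/10) = 0.125; P(data | r = 7) = (3/10)(7/10)(3/10) = 0.063.
The prior-weighted likelihoods are 3/7 · 0.128 = 0.054857, 3/7 · 0.125 = 0.053571, 1/7 · 0.063 = 0.009; these sum to 0.11743.
Hence P(r = 7 | data) = (0.009) / (0.11743) = 0.076642.

0.077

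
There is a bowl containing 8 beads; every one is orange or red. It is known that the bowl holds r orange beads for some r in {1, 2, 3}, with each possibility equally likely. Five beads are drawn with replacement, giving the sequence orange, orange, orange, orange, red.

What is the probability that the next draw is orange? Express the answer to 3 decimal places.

0.348

For each hypothesis, P(data | H) works out to: P(data | r = 1) = (1/8)(1/8)(1/8)(1/8)(7/8) = 0.00021362; P(data | r = 2) = (2/8)(2/8)(2/8)(2/8)(6/8) = 0.0029297; P(data | r = 3) = (3/8)(3/8)(3/8)(3/8)(5/8) = 0.01236.
Weighting by the prior gives 1/3 · 0.00021362 = 7.1208e-05, 1/3 · 0.0029297 = 0.00097656, 1/3 · 0.01236 = 0.0041199; with total 0.0051676.
Dividing through by the total gives posterior P(r = 1 | data) = 0.01378, P(r = 2 | data) = 0.18898, P(r = 3 | data) = 0.79724.
The predictive probability is P(orange next | data) = (1/8)(0.01378) + (1/4)(0.18898) + (3/8)(0.79724) = 0.34793.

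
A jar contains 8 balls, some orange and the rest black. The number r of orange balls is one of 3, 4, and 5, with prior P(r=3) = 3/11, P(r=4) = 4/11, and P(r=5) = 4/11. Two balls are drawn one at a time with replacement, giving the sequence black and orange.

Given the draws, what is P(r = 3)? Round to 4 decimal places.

Under each hypothesis, the probability of the observed sequence is: P(data | r = 3) = (5/8)(3/8) = 15/64; P(data | r = 4) = (4/8)(4/8) = 1/4; P(data | r = 5) = (3/8)(5/8) = 15/64.
Weighting by the prior gives 3/11 · 15/64 = 45/704, 4/11 · 1/4 = 1/11, 4/11 · 15/64 = 15/176; summing to 169/704.
Hence P(r = 3 | data) = (45/704) / (169/704) = 45/169.

0.2663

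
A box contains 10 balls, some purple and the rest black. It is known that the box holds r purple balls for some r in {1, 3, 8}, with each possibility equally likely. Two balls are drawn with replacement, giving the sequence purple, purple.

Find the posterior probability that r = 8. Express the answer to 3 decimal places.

0.865

Compute the likelihood of the observed sequence for each case: P(data | r = 1) = (1/10)(1/10) = 1/100; P(data | r = 3) = (3/10)(3/10) = 9/100; P(data | r = 8) = (8/10)(8/10) = 16/25.
Multiplying each by its prior: 1/3 · 1/100 = 1/300, 1/3 · 9/100 = 3/100, 1/3 · 16/25 = 16/75; summing to 37/150.
Hence P(r = 8 | data) = (16/75) / (37/150) = 32/37.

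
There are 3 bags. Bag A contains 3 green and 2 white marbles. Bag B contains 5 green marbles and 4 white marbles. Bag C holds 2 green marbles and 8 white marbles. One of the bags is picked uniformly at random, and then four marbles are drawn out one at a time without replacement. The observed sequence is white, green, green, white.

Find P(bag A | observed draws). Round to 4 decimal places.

0.4961

The likelihood of the observed sequence under each hypothesis: P(data | bag A) = (2/5)(3/4)(2/3)(1/2) = 0.1; P(data | bag B) = (4/9)(5/8)(4/7)(3/6) = 0.079365; P(data | bag C) = (8/10)(2/9)(1/8)(7/7) = 0.022222.
The prior-weighted likelihoods are 1/3 · 0.1 = 0.033333, 1/3 · 0.079365 = 0.026455, 1/3 · 0.022222 = 0.0074074; these sum to 0.067196.
Hence P(bag A | data) = (0.033333) / (0.067196) = 0.49606.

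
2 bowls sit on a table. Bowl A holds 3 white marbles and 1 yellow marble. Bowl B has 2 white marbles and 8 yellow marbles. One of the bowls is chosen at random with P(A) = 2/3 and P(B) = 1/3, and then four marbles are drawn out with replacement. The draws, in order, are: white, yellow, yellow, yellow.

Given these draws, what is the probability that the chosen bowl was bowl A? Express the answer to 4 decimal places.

0.1863

Compute the likelihood of the observed sequence for each case: P(data | bowl A) = (3/4)(1/4)(1/4)(1/4) = 0.011719; P(data | bowl B) = (2/10)(8/10)(8/10)(8/10) = 0.1024.
The prior-weighted likelihoods are 2/3 · 0.011719 = 0.0078125, 1/3 · 0.1024 = 0.034133; these sum to 0.041946.
By Bayes' rule, P(bowl A | data) = (0.0078125) / (0.041946) = 0.18625.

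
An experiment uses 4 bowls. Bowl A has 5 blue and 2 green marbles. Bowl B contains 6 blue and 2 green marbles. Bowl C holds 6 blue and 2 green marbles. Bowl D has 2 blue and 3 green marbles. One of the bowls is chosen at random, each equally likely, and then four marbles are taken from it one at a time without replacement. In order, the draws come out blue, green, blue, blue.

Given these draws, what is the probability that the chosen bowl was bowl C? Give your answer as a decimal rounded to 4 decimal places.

0.3333

Under each hypothesis, the probability of the observed sequence is: P(data | bowl A) = (5/7)(2/6)(4/5)(3/4) = 1/7; P(data | bowl B) = (6/8)(2/7)(5/6)(4/5) = 1/7; P(data | bowl C) = (6/8)(2/7)(5/6)(4/5) = 1/7; P(data | bowl D) = (2/5)(3/4)(1/3)(0/2) = 0.
Weighting by the prior gives 1/4 · 1/7 = 1/28, 1/4 · 1/7 = 1/28, 1/4 · 1/7 = 1/28, 1/4 · 0 = 0; these sum to 3/28.
Therefore the posterior P(bowl C | data) = (1/28) / (3/28) = 1/3.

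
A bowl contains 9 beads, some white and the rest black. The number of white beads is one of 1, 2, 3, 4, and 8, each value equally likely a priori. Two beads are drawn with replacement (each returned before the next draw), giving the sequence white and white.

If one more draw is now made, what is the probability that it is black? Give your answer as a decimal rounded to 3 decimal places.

0.277

Compute the likelihood of the observed sequence for each case: P(data | r = 1) = (1/9)(1/9) = 1/81; P(data | r = 2) = (2/9)(2/9) = 4/81; P(data | r = 3) = (3/9)(3/9) = 1/9; P(data | r = 4) = (4/9)(4/9) = 16/81; P(data | r = 8) = (8/9)(8/9) = 64/81.
Multiplying each by its prior: 1/5 · 1/81 = 1/405, 1/5 · 4/81 = 4/405, 1/5 · 1/9 = 1/45, 1/5 · 16/81 = 16/405, 1/5 · 64/81 = 64/405; these sum to 94/405.
The posterior is then P(r = 1 | data) = 1/94, P(r = 2 | data) = 2/47, P(r = 3 | data) = 9/94, P(r = 4 | data) = 8/47, P(r = 8 | data) = 32/47.
So P(black next | data) = Σ P(black next | H) P(H | data) = (8/9)(1/94) + (7/9)(2/47) + (2/3)(9/94) + (5/9)(8/47) + (1/9)(32/47) = 13/47.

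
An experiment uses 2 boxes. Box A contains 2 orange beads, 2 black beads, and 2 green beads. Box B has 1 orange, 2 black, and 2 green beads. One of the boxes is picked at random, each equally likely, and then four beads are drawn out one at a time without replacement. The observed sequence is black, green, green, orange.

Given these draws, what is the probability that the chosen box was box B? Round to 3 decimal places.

0.600

Under each hypothesis, the probability of the observed sequence is: P(data | box A) = (2/6)(2/5)(1/4)(2/3) = 1/45; P(data | box B) = (2/5)(2/4)(1/3)(1/2) = 1/30.
Weighting by the prior gives 1/2 · 1/45 = 1/90, 1/2 · 1/30 = 1/60; summing to 1/36.
By Bayes' rule, P(box B | data) = (1/60) / (1/36) = 3/5.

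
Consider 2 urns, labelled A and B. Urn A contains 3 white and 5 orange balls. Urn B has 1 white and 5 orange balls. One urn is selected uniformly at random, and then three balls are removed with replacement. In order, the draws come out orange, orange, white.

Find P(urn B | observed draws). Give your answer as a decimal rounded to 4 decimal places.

The likelihood of the observed sequence under each hypothesis: P(data | urn A) = (5/8)(5/8)(3/8) = 0.14648; P(data | urn B) = (5/6)(5/6)(1/6) = 0.11574.
The prior-weighted likelihoods are 1/2 · 0.14648 = 0.073242, 1/2 · 0.11574 = 0.05787; summing to 0.13111.
So P(urn B | data) = (0.05787) / (0.13111) = 0.44138.

0.4414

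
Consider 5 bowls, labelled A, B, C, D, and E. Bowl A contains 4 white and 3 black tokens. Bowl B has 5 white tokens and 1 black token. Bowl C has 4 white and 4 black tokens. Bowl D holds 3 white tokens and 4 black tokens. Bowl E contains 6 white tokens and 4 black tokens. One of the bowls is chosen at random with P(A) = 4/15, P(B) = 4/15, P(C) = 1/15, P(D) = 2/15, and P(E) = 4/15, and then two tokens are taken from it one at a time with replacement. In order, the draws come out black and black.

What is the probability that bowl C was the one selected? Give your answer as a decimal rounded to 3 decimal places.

0.105

Compute the likelihood of the observed sequence for each case: P(data | bowl A) = (3/7)(3/7) = 0.18367; P(data | bowl B) = (1/6)(1/6) = 0.027778; P(data | bowl C) = (4/8)(4/8) = 0.25; P(data | bowl D) = (4/7)(4/7) = 0.32653; P(data | bowl E) = (4/10)(4/10) = 0.16.
Weighting by the prior gives 4/15 · 0.18367 = 0.04898, 4/15 · 0.027778 = 0.0074074, 1/15 · 0.25 = 0.016667, 2/15 · 0.32653 = 0.043537, 4/15 · 0.16 = 0.042667; summing to 0.15926.
By Bayes' rule, P(bowl C | data) = (0.016667) / (0.15926) = 0.10465.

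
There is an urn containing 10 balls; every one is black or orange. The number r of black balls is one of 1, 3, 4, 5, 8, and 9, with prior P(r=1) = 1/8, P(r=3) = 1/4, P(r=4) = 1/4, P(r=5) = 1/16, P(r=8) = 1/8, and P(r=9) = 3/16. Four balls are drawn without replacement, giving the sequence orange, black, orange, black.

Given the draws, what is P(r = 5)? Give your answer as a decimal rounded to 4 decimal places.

0.1302

Compute the likelihood of the observed sequence for each case: P(data | r = 1) = (9/10)(1/9)(8/8)(0/7) = 0; P(data | r = 3) = (7/10)(3/9)(6/8)(2/7) = 0.05; P(data | r = 4) = (6/10)(4/9)(5/8)(3/7) = 0.071429; P(data | r = 5) = (5/10)(5/9)(4/8)(4/7) = 0.079365; P(data | r = 8) = (2/10)(8/9)(1/8)(7/7) = 0.022222; P(data | r = 9) = (1/10)(9/9)(0/8) = 0.
The prior-weighted likelihoods are 1/8 · 0 = 0, 1/4 · 0.05 = 0.0125, 1/4 · 0.071429 = 0.017857, 1/16 · 0.079365 = 0.0049603, 1/8 · 0.022222 = 0.0027778, 3/16 · 0 = 0; summing to 0.038095.
Therefore the posterior P(r = 5 | data) = (0.0049603) / (0.038095) = 0.13021.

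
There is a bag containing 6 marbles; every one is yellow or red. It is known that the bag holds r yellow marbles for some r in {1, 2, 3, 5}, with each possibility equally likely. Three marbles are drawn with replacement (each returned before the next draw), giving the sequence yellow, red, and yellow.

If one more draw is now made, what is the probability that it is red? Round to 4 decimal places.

Compute the likelihood of the observed sequence for each case: P(data | r = 1) = (1/6)(5/6)(1/6) = 5/216; P(data | r = 2) = (2/6)(4/6)(2/6) = 2/27; P(data | r = 3) = (3/6)(3/6)(3/6) = 1/8; P(data | r = 5) = (5/6)(1/6)(5/6) = 25/216.
Weighting by the prior gives 1/4 · 5/216 = 5/864, 1/4 · 2/27 = 1/54, 1/4 · 1/8 = 1/32, 1/4 · 25/216 = 25/864; these sum to 73/864.
The posterior is then P(r = 1 | data) = 5/73, P(r = 2 | data) = 16/73, P(r = 3 | data) = 27/73, P(r = 5 | data) = 25/73.
So P(red next | data) = Σ P(red next | H) P(H | data) = (5/6)(5/73) + (2/3)(16/73) + (1/2)(27/73) + (1/6)(25/73) = 65/146.

0.4452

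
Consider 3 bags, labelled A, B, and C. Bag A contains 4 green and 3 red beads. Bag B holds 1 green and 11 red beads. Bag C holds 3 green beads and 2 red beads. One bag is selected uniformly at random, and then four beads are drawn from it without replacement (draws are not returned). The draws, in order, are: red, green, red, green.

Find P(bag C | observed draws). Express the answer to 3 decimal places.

0.538

Compute the likelihood of the observed sequence for each case: P(data | bag A) = (3/7)(4/6)(2/5)(3/4) = 3/35; P(data | bag B) = (11/12)(1/11)(10/10)(0/9) = 0; P(data | bag C) = (2/5)(3/4)(1/3)(2/2) = 1/10.
Weighting by the prior gives 1/3 · 3/35 = 1/35, 1/3 · 0 = 0, 1/3 · 1/10 = 1/30; these sum to 13/210.
Hence P(bag C | data) = (1/30) / (13/210) = 7/13.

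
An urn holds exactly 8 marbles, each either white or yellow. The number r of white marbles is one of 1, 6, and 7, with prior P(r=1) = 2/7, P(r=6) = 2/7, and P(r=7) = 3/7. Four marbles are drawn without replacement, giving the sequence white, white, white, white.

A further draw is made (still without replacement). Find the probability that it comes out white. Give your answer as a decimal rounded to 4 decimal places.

Under each hypothesis, the probability of the observed sequence is: P(data | r = 1) = (1/8)(0/7) = 0; P(data | r = 6) = (6/8)(5/7)(4/6)(3/5) = 3/14; P(data | r = 7) = (7/8)(6/7)(5/6)(4/5) = 1/2.
Weighting by the prior gives 2/7 · 0 = 0, 2/7 · 3/14 = 3/49, 3/7 · 1/2 = 3/14; summing to 27/98.
Normalising, the posterior is P(r = 1 | data) = 0, P(r = 6 | data) = 2/9, P(r = 7 | data) = 7/9.
The predictive probability is P(white next | data) = (1/2)(2/9) + (3/4)(7/9) = 25/36.

0.6944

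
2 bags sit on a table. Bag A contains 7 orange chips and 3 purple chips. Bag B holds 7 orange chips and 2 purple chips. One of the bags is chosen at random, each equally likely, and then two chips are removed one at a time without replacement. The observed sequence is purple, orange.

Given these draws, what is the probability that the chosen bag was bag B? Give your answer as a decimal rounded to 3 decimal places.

Compute the likelihood of the observed sequence for each case: P(data | bag A) = (3/10)(7/9) = 7/30; P(data | bag B) = (2/9)(7/8) = 7/36.
Multiplying each by its prior: 1/2 · 7/30 = 7/60, 1/2 · 7/36 = 7/72; summing to 77/360.
By Bayes' rule, P(bag B | data) = (7/72) / (77/360) = 5/11.

0.455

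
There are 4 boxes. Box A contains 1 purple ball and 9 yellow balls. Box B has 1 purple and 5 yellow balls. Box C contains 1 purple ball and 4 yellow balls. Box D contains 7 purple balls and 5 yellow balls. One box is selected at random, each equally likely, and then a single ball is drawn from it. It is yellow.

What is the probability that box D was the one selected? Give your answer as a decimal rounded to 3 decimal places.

For each hypothesis, P(data | H) works out to: P(data | box A) = (9/10) = 9/10; P(data | box B) = (5/6) = 5/6; P(data | box C) = (4/5) = 4/5; P(data | box D) = (5/12) = 5/12.
Multiplying each by its prior: 1/4 · 9/10 = 9/40, 1/4 · 5/6 = 5/24, 1/4 · 4/5 = 1/5, 1/4 · 5/12 = 5/48; these sum to 59/80.
Hence P(box D | data) = (5/48) / (59/80) = 25/177.

0.141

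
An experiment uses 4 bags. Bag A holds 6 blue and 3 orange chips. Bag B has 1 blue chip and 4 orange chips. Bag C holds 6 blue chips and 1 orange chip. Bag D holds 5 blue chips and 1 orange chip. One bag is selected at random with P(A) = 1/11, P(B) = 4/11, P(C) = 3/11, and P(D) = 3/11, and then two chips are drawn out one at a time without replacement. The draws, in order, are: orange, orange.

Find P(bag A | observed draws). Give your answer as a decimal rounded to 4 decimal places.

For each hypothesis, P(data | H) works out to: P(data | bag A) = (3/9)(2/8) = 1/12; P(data | bag B) = (4/5)(3/4) = 3/5; P(data | bag C) = (1/7)(0/6) = 0; P(data | bag D) = (1/6)(0/5) = 0.
The prior-weighted likelihoods are 1/11 · 1/12 = 1/132, 4/11 · 3/5 = 12/55, 3/11 · 0 = 0, 3/11 · 0 = 0; summing to 149/660.
So P(bag A | data) = (1/132) / (149/660) = 5/149.

0.0336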